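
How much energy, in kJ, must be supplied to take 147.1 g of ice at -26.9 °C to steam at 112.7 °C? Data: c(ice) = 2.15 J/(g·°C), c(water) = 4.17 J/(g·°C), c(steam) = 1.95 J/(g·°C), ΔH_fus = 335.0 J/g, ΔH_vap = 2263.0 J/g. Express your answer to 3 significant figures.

q1 (heat ice -26.9→0.0 °C): 147.1 × 2.15 × 26.9 = 8508 J
q2 (melt at 0 °C): 147.1 × 335.0 = 49279 J
q3 (heat water 0.0→100.0 °C): 147.1 × 4.17 × 100.0 = 61341 J
q4 (vaporize at 100 °C): 147.1 × 2263.0 = 332887 J
q5 (heat steam 100.0→112.7 °C): 147.1 × 1.95 × 12.7 = 3643 J
Total: 8508 + 49279 + 61341 + 332887 + 3643 = 455658 J = 456 kJ

q = 456 kJ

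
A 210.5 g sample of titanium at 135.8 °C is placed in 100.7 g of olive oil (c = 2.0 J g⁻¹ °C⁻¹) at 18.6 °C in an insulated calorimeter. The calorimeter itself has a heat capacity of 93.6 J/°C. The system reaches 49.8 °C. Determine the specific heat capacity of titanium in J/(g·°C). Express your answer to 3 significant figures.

q_gained = (100.7 × 2.0 + 93.6) × (49.8 − 18.6) = 9204 J
q_lost = 210.5 × c × (135.8 − 49.8) = 18103 c
Set equal: c = 9204 / 18103 = 0.508 J/(g·°C)

c = 0.508 J/(g·°C)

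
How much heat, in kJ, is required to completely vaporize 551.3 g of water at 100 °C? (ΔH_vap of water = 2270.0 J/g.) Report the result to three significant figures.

q = 1250 kJ

q = m × ΔH_vap = 551.3 × 2270.0 = 1251000 J = 1250 kJ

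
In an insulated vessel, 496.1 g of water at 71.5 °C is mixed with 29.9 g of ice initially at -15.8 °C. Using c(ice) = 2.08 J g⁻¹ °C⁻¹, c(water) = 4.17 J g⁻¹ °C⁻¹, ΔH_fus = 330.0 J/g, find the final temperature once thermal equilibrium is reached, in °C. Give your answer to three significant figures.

Heat to bring ice to 0 °C and melt it: q₁ = 29.9×2.08×15.8 + 29.9×330.0 = 10850 J
Heat the water can supply cooling to 0 °C: 496.1×4.17×71.5 = 147915 J > q₁, so all ice melts.
Energy balance: 496.1×4.17×(71.5 − T) = 10850 + 29.9×4.17×(T − 0)
2068.737(71.5 − T) = 10850 + 124.683 T
147915 − 10850 = 2193.420 T
T = 137065 / 2193.420 = 62.49 °C

T_f = 62.5 °C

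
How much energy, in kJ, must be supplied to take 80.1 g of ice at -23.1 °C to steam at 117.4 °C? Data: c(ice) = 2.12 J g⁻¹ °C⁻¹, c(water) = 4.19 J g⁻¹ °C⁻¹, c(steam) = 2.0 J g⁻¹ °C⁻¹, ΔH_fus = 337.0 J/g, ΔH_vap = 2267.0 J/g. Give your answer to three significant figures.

q1 (heat ice -23.1→0.0 °C): 80.1 × 2.12 × 23.1 = 3923 J
q2 (melt at 0 °C): 80.1 × 337.0 = 26994 J
q3 (heat water 0.0→100.0 °C): 80.1 × 4.19 × 100.0 = 33562 J
q4 (vaporize at 100 °C): 80.1 × 2267.0 = 181587 J
q5 (heat steam 100.0→117.4 °C): 80.1 × 2.0 × 17.4 = 2787 J
Total: 3923 + 26994 + 33562 + 181587 + 2787 = 248853 J = 249 kJ

q = 249 kJ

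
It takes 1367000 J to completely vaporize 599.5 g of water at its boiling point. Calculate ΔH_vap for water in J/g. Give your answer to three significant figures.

ΔH_vap = q / m = 1367000 / 599.5 = 2280 J/g

ΔH_vap = 2280 J/g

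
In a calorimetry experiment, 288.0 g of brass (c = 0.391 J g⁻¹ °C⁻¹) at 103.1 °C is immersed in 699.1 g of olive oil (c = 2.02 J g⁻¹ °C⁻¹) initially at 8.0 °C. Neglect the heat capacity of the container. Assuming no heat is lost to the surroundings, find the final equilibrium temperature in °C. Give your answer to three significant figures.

T_f = 15.0 °C

Heat lost by brass = heat gained by olive oil.
(288.0)(0.391)(103.1 − T) = (699.1)(2.02)(T − 8.0)
112.608 (103.1 − T) = 1412.182 (T − 8.0)
11610 − 112.608 T = 1412.182 T − 11297
22907 = 1524.790 T
T = 15.02 °C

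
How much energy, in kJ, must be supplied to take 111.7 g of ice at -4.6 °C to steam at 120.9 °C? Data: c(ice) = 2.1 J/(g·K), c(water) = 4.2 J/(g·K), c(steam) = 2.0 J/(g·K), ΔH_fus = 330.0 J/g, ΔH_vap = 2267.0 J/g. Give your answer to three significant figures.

q1 (heat ice -4.6→0.0 °C): 111.7 × 2.1 × 4.6 = 1079 J
q2 (melt at 0 °C): 111.7 × 330.0 = 36861 J
q3 (heat water 0.0→100.0 °C): 111.7 × 4.2 × 100.0 = 46914 J
q4 (vaporize at 100 °C): 111.7 × 2267.0 = 253224 J
q5 (heat steam 100.0→120.9 °C): 111.7 × 2.0 × 20.9 = 4669 J
Total: 1079 + 36861 + 46914 + 253224 + 4669 = 342747 J = 343 kJ

q = 343 kJ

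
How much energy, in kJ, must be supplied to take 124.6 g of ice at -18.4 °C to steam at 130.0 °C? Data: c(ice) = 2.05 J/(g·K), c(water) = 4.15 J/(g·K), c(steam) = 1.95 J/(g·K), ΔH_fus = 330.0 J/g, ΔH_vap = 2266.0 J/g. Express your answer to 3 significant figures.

q = 387 kJ

q1 (heat ice -18.4→0.0 °C): 124.6 × 2.05 × 18.4 = 4700 J
q2 (melt at 0 °C): 124.6 × 330.0 = 41118 J
q3 (heat water 0.0→100.0 °C): 124.6 × 4.15 × 100.0 = 51709 J
q4 (vaporize at 100 °C): 124.6 × 2266.0 = 282344 J
q5 (heat steam 100.0→130.0 °C): 124.6 × 1.95 × 30.0 = 7289 J
Total: 4700 + 41118 + 51709 + 282344 + 7289 = 387160 J = 387 kJ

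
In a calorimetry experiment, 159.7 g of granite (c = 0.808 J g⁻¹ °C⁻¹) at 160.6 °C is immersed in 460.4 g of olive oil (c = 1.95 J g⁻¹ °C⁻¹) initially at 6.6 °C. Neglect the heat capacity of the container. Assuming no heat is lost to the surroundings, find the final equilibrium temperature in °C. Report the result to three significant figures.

T_f = 26.0 °C

Heat lost by granite = heat gained by olive oil.
(159.7)(0.808)(160.6 − T) = (460.4)(1.95)(T − 6.6)
129.0376 (160.6 − T) = 897.78 (T − 6.6)
20723 − 129.0376 T = 897.78 T − 5925.3
26648.3 = 1026.8176 T
T = 25.95 °C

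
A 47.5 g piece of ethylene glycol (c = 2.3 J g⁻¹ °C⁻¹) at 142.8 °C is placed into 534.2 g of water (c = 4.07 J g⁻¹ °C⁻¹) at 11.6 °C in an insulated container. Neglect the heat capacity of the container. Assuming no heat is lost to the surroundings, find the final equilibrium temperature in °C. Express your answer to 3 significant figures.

Heat lost by ethylene glycol = heat gained by water.
(47.5)(2.3)(142.8 − T) = (534.2)(4.07)(T − 11.6)
109.25 (142.8 − T) = 2174.194 (T − 11.6)
15601 − 109.25 T = 2174.194 T − 25221
40822 = 2283.444 T
T = 17.88 °C

T_f = 17.9 °C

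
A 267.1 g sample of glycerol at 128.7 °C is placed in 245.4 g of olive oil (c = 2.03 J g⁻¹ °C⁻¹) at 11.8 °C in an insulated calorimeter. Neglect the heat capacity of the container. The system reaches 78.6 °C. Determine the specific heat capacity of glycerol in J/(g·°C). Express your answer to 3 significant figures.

q_gained = (245.4 × 2.03) × (78.6 − 11.8) = 33280 J
q_lost = 267.1 × c × (128.7 − 78.6) = 13381.71 c
Set equal: c = 33280 / 13381.71 = 2.49 J/(g·°C)

c = 2.49 J/(g·°C)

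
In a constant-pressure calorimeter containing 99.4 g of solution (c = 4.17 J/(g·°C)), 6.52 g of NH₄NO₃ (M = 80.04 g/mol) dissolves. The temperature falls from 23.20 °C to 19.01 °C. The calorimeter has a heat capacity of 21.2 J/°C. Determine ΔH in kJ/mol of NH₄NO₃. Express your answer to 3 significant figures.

|ΔT| = |19.01 − 23.20| = 4.19 °C
|q_surr| = (99.4 × 4.17 + 21.2) × 4.19 = 435.698 × 4.19 = 1826 J
n(NH₄NO₃) = 6.52 / 80.04 = 0.08146 mol
Temperature fell, so q_rxn = +|q_surr| = 1.826 kJ
ΔH = q_rxn / n = 22.42 kJ/mol

ΔH = 22.4 kJ/mol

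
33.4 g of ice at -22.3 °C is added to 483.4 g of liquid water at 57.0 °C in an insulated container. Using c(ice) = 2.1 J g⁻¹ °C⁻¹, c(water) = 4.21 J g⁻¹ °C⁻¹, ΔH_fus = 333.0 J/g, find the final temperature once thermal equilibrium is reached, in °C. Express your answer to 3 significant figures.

T_f = 47.5 °C

Heat to bring ice to 0 °C and melt it: q₁ = 33.4×2.1×22.3 + 33.4×333.0 = 12686 J
Heat the water can supply cooling to 0 °C: 483.4×4.21×57.0 = 116001 J > q₁, so all ice melts.
Energy balance: 483.4×4.21×(57.0 − T) = 12686 + 33.4×4.21×(T − 0)
2035.114(57.0 − T) = 12686 + 140.614 T
116001 − 12686 = 2175.728 T
T = 103315 / 2175.728 = 47.49 °C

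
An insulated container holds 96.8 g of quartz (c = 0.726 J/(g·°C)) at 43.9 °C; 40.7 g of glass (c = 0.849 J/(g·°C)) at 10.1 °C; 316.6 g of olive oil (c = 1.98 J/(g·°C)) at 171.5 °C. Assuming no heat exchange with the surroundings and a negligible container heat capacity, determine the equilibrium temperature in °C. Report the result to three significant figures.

T_f = 152 °C

Σ mᵢcᵢ(T − Tᵢ) = 0  ⇒  T = Σ mᵢcᵢTᵢ / Σ mᵢcᵢ
Σ mᵢcᵢ = 96.8×0.726 + 40.7×0.849 + 316.6×1.98 = 731.6991
Σ mᵢcᵢTᵢ = 70.2768×43.9 + 34.5543×10.1 + 626.868×171.5 = 110940
T = 110940 / 731.6991 = 151.6 °C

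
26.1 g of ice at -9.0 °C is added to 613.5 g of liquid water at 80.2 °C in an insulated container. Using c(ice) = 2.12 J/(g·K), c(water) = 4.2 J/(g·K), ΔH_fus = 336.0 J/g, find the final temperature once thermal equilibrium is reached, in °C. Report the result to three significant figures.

T_f = 73.5 °C

Heat to bring ice to 0 °C and melt it: q₁ = 26.1×2.12×9.0 + 26.1×336.0 = 9267.6 J
Heat the water can supply cooling to 0 °C: 613.5×4.2×80.2 = 206651 J > q₁, so all ice melts.
Energy balance: 613.5×4.2×(80.2 − T) = 9267.6 + 26.1×4.2×(T − 0)
2576.7(80.2 − T) = 9267.6 + 109.62 T
206651 − 9267.6 = 2686.32 T
T = 197383.4 / 2686.32 = 73.48 °C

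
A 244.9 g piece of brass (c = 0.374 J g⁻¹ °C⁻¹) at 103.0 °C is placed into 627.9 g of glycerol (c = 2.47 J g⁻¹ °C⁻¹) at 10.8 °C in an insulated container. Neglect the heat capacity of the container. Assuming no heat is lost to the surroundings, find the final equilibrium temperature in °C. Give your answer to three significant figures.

T_f = 15.9 °C

Heat lost by brass = heat gained by glycerol.
(244.9)(0.374)(103.0 − T) = (627.9)(2.47)(T − 10.8)
91.5926 (103.0 − T) = 1550.913 (T − 10.8)
9434.0 − 91.5926 T = 1550.913 T − 16750
26184.0 = 1642.5056 T
T = 15.94 °C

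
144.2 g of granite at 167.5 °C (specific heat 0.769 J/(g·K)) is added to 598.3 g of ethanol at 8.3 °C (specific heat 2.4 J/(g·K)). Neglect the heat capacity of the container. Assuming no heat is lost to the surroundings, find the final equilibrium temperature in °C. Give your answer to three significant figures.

T_f = 19.7 °C

Heat lost by granite = heat gained by ethanol.
(144.2)(0.769)(167.5 − T) = (598.3)(2.4)(T − 8.3)
110.8898 (167.5 − T) = 1435.92 (T − 8.3)
18574 − 110.8898 T = 1435.92 T − 11918
30492 = 1546.8098 T
T = 19.71 °C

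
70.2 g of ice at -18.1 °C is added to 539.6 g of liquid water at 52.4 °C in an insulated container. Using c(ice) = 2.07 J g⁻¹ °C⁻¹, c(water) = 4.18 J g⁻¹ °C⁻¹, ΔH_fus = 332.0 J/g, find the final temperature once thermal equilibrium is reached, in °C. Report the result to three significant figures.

T_f = 36.2 °C

Heat to bring ice to 0 °C and melt it: q₁ = 70.2×2.07×18.1 + 70.2×332.0 = 25937 J
Heat the water can supply cooling to 0 °C: 539.6×4.18×52.4 = 118190 J > q₁, so all ice melts.
Energy balance: 539.6×4.18×(52.4 − T) = 25937 + 70.2×4.18×(T − 0)
2255.528(52.4 − T) = 25937 + 293.436 T
118190 − 25937 = 2548.964 T
T = 92253 / 2548.964 = 36.19 °C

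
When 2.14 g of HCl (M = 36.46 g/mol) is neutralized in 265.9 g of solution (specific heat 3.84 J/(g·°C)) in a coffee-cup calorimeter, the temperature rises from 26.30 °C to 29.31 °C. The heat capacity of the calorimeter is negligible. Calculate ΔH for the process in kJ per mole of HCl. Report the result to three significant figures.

|ΔT| = |29.31 − 26.30| = 3.01 °C
|q_surr| = (265.9 × 3.84) × 3.01 = 1021.056 × 3.01 = 3073 J
n(HCl) = 2.14 / 36.46 = 0.05869 mol
Temperature rose, so q_rxn = −|q_surr| = -3.073 kJ
ΔH = q_rxn / n = -52.36 kJ/mol

ΔH = -52.4 kJ/mol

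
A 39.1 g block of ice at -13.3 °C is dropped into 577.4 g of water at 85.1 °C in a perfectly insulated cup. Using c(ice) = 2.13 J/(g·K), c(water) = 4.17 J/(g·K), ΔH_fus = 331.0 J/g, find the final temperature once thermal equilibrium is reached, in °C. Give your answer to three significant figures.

T_f = 74.2 °C

Heat to bring ice to 0 °C and melt it: q₁ = 39.1×2.13×13.3 + 39.1×331.0 = 14050 J
Heat the water can supply cooling to 0 °C: 577.4×4.17×85.1 = 204900 J > q₁, so all ice melts.
Energy balance: 577.4×4.17×(85.1 − T) = 14050 + 39.1×4.17×(T − 0)
2407.758(85.1 − T) = 14050 + 163.047 T
204900 − 14050 = 2570.805 T
T = 190850 / 2570.805 = 74.24 °C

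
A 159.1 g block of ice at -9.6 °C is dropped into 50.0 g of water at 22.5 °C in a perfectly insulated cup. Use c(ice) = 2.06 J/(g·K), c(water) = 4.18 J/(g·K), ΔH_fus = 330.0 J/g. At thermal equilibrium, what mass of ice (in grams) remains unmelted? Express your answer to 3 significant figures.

m_ice remaining = 154 g

Heat to warm all ice to 0 °C: 159.1×2.06×9.6 = 3146.4 J
Heat released by water cooling to 0 °C: 50.0×4.18×22.5 = 4702.5 J
4702.5 J < 3146.4 + 159.1×330.0 = 55649.4 J, so not all ice melts; final T = 0 °C.
Heat left for melting: 4702.5 − 3146.4 = 1556.1 J
Mass melted = 1556.1 / 330.0 = 4.715 g
Ice remaining = 159.1 − 4.715 = 154.385 g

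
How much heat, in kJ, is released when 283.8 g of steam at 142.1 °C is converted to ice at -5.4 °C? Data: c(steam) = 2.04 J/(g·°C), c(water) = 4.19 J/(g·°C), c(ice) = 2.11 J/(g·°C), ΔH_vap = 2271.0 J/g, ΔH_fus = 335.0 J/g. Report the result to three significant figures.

q = 886 kJ

q1 (cool steam 142.1→100 °C): 283.8 × 2.04 × 42.1 = 24374 J
q2 (condense at 100 °C): 283.8 × 2271.0 = 644510 J
q3 (cool water 100→0 °C): 283.8 × 4.19 × 100.0 = 118912 J
q4 (freeze at 0 °C): 283.8 × 335.0 = 95073 J
q5 (cool ice 0→-5.4 °C): 283.8 × 2.11 × 5.4 = 3234 J
Total: 24374 + 644510 + 118912 + 95073 + 3234 = 886103 J = 886 kJ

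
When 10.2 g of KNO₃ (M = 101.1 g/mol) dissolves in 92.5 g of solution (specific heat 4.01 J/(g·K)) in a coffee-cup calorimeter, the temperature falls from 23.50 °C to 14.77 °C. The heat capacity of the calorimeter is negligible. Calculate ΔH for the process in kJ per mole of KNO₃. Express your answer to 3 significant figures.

ΔH = 32.1 kJ/mol

|ΔT| = |14.77 − 23.50| = 8.73 °C
|q_surr| = (92.5 × 4.01) × 8.73 = 370.925 × 8.73 = 3238 J
n(KNO₃) = 10.2 / 101.1 = 0.1009 mol
Temperature fell, so q_rxn = +|q_surr| = 3.238 kJ
ΔH = q_rxn / n = 32.09 kJ/mol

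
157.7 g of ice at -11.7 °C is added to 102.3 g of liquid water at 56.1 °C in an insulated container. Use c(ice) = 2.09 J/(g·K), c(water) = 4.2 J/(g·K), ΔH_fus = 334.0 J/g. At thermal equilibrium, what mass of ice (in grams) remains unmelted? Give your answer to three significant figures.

m_ice remaining = 97.1 g

Heat to warm all ice to 0 °C: 157.7×2.09×11.7 = 3856.2 J
Heat released by water cooling to 0 °C: 102.3×4.2×56.1 = 24104 J
24104 J < 3856.2 + 157.7×334.0 = 56528.0 J, so not all ice melts; final T = 0 °C.
Heat left for melting: 24104 − 3856.2 = 20247.8 J
Mass melted = 20247.8 / 334.0 = 60.62 g
Ice remaining = 157.7 − 60.62 = 97.08 g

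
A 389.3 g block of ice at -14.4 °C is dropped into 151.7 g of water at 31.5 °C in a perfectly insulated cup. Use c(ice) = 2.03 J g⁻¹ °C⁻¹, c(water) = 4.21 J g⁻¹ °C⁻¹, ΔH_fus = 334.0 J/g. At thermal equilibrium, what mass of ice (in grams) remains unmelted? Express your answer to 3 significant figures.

m_ice remaining = 363 g

Heat to warm all ice to 0 °C: 389.3×2.03×14.4 = 11380 J
Heat released by water cooling to 0 °C: 151.7×4.21×31.5 = 20118 J
20118 J < 11380 + 389.3×334.0 = 141406.2 J, so not all ice melts; final T = 0 °C.
Heat left for melting: 20118 − 11380 = 8738 J
Mass melted = 8738 / 334.0 = 26.16 g
Ice remaining = 389.3 − 26.16 = 363.14 g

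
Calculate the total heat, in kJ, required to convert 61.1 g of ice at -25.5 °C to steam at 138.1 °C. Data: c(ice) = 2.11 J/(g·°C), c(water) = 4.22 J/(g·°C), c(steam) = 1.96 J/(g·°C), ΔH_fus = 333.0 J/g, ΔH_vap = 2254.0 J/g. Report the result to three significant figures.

q = 192 kJ

q1 (heat ice -25.5→0.0 °C): 61.1 × 2.11 × 25.5 = 3287 J
q2 (melt at 0 °C): 61.1 × 333.0 = 20346 J
q3 (heat water 0.0→100.0 °C): 61.1 × 4.22 × 100.0 = 25784 J
q4 (vaporize at 100 °C): 61.1 × 2254.0 = 137719 J
q5 (heat steam 100.0→138.1 °C): 61.1 × 1.96 × 38.1 = 4563 J
Total: 3287 + 20346 + 25784 + 137719 + 4563 = 191699 J = 192 kJ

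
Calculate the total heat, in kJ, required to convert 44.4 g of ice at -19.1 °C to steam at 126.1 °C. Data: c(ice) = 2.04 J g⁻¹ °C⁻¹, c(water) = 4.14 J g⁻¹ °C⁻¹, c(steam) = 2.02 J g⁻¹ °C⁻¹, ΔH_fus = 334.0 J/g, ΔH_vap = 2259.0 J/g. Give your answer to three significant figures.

q = 138 kJ

q1 (heat ice -19.1→0.0 °C): 44.4 × 2.04 × 19.1 = 1730 J
q2 (melt at 0 °C): 44.4 × 334.0 = 14830 J
q3 (heat water 0.0→100.0 °C): 44.4 × 4.14 × 100.0 = 18382 J
q4 (vaporize at 100 °C): 44.4 × 2259.0 = 100300 J
q5 (heat steam 100.0→126.1 °C): 44.4 × 2.02 × 26.1 = 2341 J
Total: 1730 + 14830 + 18382 + 100300 + 2341 = 137583 J = 138 kJ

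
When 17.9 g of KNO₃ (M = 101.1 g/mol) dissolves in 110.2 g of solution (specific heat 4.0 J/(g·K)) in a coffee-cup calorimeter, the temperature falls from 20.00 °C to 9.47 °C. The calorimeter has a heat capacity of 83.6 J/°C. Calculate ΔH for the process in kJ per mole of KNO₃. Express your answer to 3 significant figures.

|ΔT| = |9.47 − 20.00| = 10.53 °C
|q_surr| = (110.2 × 4.0 + 83.6) × 10.53 = 524.4 × 10.53 = 5522 J
n(KNO₃) = 17.9 / 101.1 = 0.1771 mol
Temperature fell, so q_rxn = +|q_surr| = 5.522 kJ
ΔH = q_rxn / n = 31.18 kJ/mol

ΔH = 31.2 kJ/mol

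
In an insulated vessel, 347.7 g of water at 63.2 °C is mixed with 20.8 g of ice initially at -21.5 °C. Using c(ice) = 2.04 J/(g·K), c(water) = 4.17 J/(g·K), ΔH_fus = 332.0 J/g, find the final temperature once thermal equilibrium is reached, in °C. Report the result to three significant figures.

Heat to bring ice to 0 °C and melt it: q₁ = 20.8×2.04×21.5 + 20.8×332.0 = 7817.9 J
Heat the water can supply cooling to 0 °C: 347.7×4.17×63.2 = 91634.2 J > q₁, so all ice melts.
Energy balance: 347.7×4.17×(63.2 − T) = 7817.9 + 20.8×4.17×(T − 0)
1449.909(63.2 − T) = 7817.9 + 86.736 T
91634.2 − 7817.9 = 1536.645 T
T = 83816.3 / 1536.645 = 54.54 °C

T_f = 54.5 °C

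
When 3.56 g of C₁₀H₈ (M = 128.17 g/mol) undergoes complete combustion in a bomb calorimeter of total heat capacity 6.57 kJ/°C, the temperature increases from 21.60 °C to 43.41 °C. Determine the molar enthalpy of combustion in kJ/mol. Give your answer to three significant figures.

ΔH = -5160 kJ/mol

ΔT = 43.41 − 21.60 = 21.81 °C
q_cal = C_cal × ΔT = 6.57 × 21.81 = 143.2917 kJ
n = 3.56 / 128.17 = 0.02778 mol
q_rxn = −q_cal = -143.2917 kJ
ΔH = -143.2917 / 0.02778 = -5158 kJ/mol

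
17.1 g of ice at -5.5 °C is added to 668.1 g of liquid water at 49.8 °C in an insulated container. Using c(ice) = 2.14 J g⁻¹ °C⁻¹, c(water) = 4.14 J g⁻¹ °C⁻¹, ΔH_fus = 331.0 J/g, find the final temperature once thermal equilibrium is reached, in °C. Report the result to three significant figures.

Heat to bring ice to 0 °C and melt it: q₁ = 17.1×2.14×5.5 + 17.1×331.0 = 5861.4 J
Heat the water can supply cooling to 0 °C: 668.1×4.14×49.8 = 137744 J > q₁, so all ice melts.
Energy balance: 668.1×4.14×(49.8 − T) = 5861.4 + 17.1×4.14×(T − 0)
2765.934(49.8 − T) = 5861.4 + 70.794 T
137744 − 5861.4 = 2836.728 T
T = 131882.6 / 2836.728 = 46.49 °C

T_f = 46.5 °C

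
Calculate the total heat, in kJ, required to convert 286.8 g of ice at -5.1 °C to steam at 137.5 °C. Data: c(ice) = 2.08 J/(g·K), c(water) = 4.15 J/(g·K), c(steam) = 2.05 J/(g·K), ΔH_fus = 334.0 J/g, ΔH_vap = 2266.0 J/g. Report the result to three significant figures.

q = 890 kJ

q1 (heat ice -5.1→0.0 °C): 286.8 × 2.08 × 5.1 = 3042 J
q2 (melt at 0 °C): 286.8 × 334.0 = 95791 J
q3 (heat water 0.0→100.0 °C): 286.8 × 4.15 × 100.0 = 119022 J
q4 (vaporize at 100 °C): 286.8 × 2266.0 = 649889 J
q5 (heat steam 100.0→137.5 °C): 286.8 × 2.05 × 37.5 = 22048 J
Total: 3042 + 95791 + 119022 + 649889 + 22048 = 889792 J = 890 kJ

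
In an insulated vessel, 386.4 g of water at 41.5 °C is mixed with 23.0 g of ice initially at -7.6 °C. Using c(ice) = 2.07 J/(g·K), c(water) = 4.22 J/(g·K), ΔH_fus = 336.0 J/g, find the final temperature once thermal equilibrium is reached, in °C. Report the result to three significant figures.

Heat to bring ice to 0 °C and melt it: q₁ = 23.0×2.07×7.6 + 23.0×336.0 = 8089.8 J
Heat the water can supply cooling to 0 °C: 386.4×4.22×41.5 = 67670.2 J > q₁, so all ice melts.
Energy balance: 386.4×4.22×(41.5 − T) = 8089.8 + 23.0×4.22×(T − 0)
1630.608(41.5 − T) = 8089.8 + 97.06 T
67670.2 − 8089.8 = 1727.668 T
T = 59580.4 / 1727.668 = 34.49 °C

T_f = 34.5 °C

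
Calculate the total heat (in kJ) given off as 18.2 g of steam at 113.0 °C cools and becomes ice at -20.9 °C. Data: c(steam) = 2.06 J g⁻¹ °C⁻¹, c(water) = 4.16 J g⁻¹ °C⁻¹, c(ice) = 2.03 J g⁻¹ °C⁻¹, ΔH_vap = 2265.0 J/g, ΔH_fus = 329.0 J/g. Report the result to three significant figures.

q = 56.0 kJ

q1 (cool steam 113.0→100 °C): 18.2 × 2.06 × 13.0 = 487 J
q2 (condense at 100 °C): 18.2 × 2265.0 = 41223 J
q3 (cool water 100→0 °C): 18.2 × 4.16 × 100.0 = 7571 J
q4 (freeze at 0 °C): 18.2 × 329.0 = 5988 J
q5 (cool ice 0→-20.9 °C): 18.2 × 2.03 × 20.9 = 772 J
Total: 487 + 41223 + 7571 + 5988 + 772 = 56041 J = 56.0 kJ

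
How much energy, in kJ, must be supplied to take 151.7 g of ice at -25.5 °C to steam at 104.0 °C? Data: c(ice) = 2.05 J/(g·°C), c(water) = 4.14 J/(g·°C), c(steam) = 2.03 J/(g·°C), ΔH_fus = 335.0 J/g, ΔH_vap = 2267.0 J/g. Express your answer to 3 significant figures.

q = 467 kJ

q1 (heat ice -25.5→0.0 °C): 151.7 × 2.05 × 25.5 = 7930 J
q2 (melt at 0 °C): 151.7 × 335.0 = 50820 J
q3 (heat water 0.0→100.0 °C): 151.7 × 4.14 × 100.0 = 62804 J
q4 (vaporize at 100 °C): 151.7 × 2267.0 = 343904 J
q5 (heat steam 100.0→104.0 °C): 151.7 × 2.03 × 4.0 = 1232 J
Total: 7930 + 50820 + 62804 + 343904 + 1232 = 466690 J = 467 kJ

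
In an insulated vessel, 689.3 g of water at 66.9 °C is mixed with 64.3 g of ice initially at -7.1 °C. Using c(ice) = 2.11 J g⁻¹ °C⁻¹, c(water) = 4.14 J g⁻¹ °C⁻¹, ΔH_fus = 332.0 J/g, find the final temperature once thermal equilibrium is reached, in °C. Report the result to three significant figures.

T_f = 54.0 °C

Heat to bring ice to 0 °C and melt it: q₁ = 64.3×2.11×7.1 + 64.3×332.0 = 22311 J
Heat the water can supply cooling to 0 °C: 689.3×4.14×66.9 = 190913 J > q₁, so all ice melts.
Energy balance: 689.3×4.14×(66.9 − T) = 22311 + 64.3×4.14×(T − 0)
2853.702(66.9 − T) = 22311 + 266.202 T
190913 − 22311 = 3119.904 T
T = 168602 / 3119.904 = 54.04 °C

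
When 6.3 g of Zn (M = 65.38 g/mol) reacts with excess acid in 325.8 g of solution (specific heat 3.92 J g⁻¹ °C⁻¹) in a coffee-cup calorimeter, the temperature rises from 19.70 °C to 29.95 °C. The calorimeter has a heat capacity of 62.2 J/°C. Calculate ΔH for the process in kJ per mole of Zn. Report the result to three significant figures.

|ΔT| = |29.95 − 19.70| = 10.25 °C
|q_surr| = (325.8 × 3.92 + 62.2) × 10.25 = 1339.336 × 10.25 = 13730 J
n(Zn) = 6.3 / 65.38 = 0.09636 mol
Temperature rose, so q_rxn = −|q_surr| = -13.73 kJ
ΔH = q_rxn / n = -142.49 kJ/mol

ΔH = -142 kJ/mol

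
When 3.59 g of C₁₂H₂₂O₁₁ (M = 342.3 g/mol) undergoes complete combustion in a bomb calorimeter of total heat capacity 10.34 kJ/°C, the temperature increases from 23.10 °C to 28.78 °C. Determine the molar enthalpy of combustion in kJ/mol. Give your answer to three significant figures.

ΔT = 28.78 − 23.10 = 5.68 °C
q_cal = C_cal × ΔT = 10.34 × 5.68 = 58.7312 kJ
n = 3.59 / 342.3 = 0.01049 mol
q_rxn = −q_cal = -58.7312 kJ
ΔH = -58.7312 / 0.01049 = -5599 kJ/mol

ΔH = -5600 kJ/mol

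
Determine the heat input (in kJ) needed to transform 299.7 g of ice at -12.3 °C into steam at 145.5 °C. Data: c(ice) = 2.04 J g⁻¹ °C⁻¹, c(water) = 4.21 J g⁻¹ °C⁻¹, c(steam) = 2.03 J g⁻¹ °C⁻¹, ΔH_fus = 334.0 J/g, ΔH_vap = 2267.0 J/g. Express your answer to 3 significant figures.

q1 (heat ice -12.3→0.0 °C): 299.7 × 2.04 × 12.3 = 7520 J
q2 (melt at 0 °C): 299.7 × 334.0 = 100100 J
q3 (heat water 0.0→100.0 °C): 299.7 × 4.21 × 100.0 = 126174 J
q4 (vaporize at 100 °C): 299.7 × 2267.0 = 679420 J
q5 (heat steam 100.0→145.5 °C): 299.7 × 2.03 × 45.5 = 27682 J
Total: 7520 + 100100 + 126174 + 679420 + 27682 = 940896 J = 941 kJ

q = 941 kJ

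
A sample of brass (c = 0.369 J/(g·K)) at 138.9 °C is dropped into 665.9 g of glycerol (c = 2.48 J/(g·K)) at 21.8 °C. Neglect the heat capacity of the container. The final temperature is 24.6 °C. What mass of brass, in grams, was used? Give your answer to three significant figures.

q_gained = (665.9 × 2.48) × (24.6 − 21.8) = 4624 J
q_lost = m × 0.369 × (138.9 − 24.6) = 42.1767 m
m = 4624 / 42.1767 = 110 g

m = 110 g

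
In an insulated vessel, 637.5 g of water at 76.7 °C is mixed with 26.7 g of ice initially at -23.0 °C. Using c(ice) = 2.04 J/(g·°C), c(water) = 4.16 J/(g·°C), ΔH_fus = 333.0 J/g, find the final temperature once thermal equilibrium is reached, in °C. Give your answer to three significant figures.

T_f = 69.9 °C

Heat to bring ice to 0 °C and melt it: q₁ = 26.7×2.04×23.0 + 26.7×333.0 = 10144 J
Heat the water can supply cooling to 0 °C: 637.5×4.16×76.7 = 203408 J > q₁, so all ice melts.
Energy balance: 637.5×4.16×(76.7 − T) = 10144 + 26.7×4.16×(T − 0)
2652(76.7 − T) = 10144 + 111.072 T
203408 − 10144 = 2763.072 T
T = 193264 / 2763.072 = 69.945 °C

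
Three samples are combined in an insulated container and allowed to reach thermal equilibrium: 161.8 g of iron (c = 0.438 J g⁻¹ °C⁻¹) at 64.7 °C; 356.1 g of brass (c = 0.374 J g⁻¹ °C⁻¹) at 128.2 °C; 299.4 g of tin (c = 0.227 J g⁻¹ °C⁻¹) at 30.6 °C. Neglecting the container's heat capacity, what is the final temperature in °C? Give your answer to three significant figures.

Σ mᵢcᵢ(T − Tᵢ) = 0  ⇒  T = Σ mᵢcᵢTᵢ / Σ mᵢcᵢ
Σ mᵢcᵢ = 161.8×0.438 + 356.1×0.374 + 299.4×0.227 = 272.0136
Σ mᵢcᵢTᵢ = 70.8684×64.7 + 133.1814×128.2 + 67.9638×30.6 = 23739
T = 23739 / 272.0136 = 87.27 °C

T_f = 87.3 °C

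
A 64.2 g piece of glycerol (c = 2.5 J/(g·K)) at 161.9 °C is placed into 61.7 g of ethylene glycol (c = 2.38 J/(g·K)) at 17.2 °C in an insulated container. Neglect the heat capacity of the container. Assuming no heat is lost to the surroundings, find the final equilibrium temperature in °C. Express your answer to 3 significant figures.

T_f = 92.8 °C

Heat lost by glycerol = heat gained by ethylene glycol.
(64.2)(2.5)(161.9 − T) = (61.7)(2.38)(T − 17.2)
160.5 (161.9 − T) = 146.846 (T − 17.2)
25985 − 160.5 T = 146.846 T − 2525.8
28510.8 = 307.346 T
T = 92.76 °C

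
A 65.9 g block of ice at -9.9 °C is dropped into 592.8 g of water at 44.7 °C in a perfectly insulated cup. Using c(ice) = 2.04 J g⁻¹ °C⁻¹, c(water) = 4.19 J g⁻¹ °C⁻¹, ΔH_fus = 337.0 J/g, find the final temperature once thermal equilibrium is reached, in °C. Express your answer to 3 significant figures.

T_f = 31.7 °C

Heat to bring ice to 0 °C and melt it: q₁ = 65.9×2.04×9.9 + 65.9×337.0 = 23539 J
Heat the water can supply cooling to 0 °C: 592.8×4.19×44.7 = 111027 J > q₁, so all ice melts.
Energy balance: 592.8×4.19×(44.7 − T) = 23539 + 65.9×4.19×(T − 0)
2483.832(44.7 − T) = 23539 + 276.121 T
111027 − 23539 = 2759.953 T
T = 87488 / 2759.953 = 31.70 °C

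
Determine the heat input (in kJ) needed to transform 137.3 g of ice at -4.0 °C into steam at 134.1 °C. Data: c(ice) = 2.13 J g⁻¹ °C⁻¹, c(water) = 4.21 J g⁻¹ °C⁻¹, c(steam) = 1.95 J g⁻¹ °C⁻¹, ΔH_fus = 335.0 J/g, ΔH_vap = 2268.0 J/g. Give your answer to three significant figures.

q = 425 kJ

q1 (heat ice -4.0→0.0 °C): 137.3 × 2.13 × 4.0 = 1170 J
q2 (melt at 0 °C): 137.3 × 335.0 = 45996 J
q3 (heat water 0.0→100.0 °C): 137.3 × 4.21 × 100.0 = 57803 J
q4 (vaporize at 100 °C): 137.3 × 2268.0 = 311396 J
q5 (heat steam 100.0→134.1 °C): 137.3 × 1.95 × 34.1 = 9130 J
Total: 1170 + 45996 + 57803 + 311396 + 9130 = 425495 J = 425 kJ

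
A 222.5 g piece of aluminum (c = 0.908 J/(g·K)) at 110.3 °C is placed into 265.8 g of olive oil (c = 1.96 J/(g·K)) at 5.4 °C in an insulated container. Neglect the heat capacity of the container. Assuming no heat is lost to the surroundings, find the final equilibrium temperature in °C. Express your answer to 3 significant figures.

T_f = 34.7 °C

Heat lost by aluminum = heat gained by olive oil.
(222.5)(0.908)(110.3 − T) = (265.8)(1.96)(T − 5.4)
202.03 (110.3 − T) = 520.968 (T − 5.4)
22284 − 202.03 T = 520.968 T − 2813.2
25097.2 = 722.998 T
T = 34.71 °C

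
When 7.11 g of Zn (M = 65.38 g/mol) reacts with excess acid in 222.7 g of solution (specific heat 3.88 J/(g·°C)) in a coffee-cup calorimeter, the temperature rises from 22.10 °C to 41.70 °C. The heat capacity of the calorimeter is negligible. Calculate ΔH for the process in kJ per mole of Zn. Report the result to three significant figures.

ΔH = -156 kJ/mol

|ΔT| = |41.70 − 22.10| = 19.60 °C
|q_surr| = (222.7 × 3.88) × 19.60 = 864.076 × 19.60 = 16940 J
n(Zn) = 7.11 / 65.38 = 0.1087 mol
Temperature rose, so q_rxn = −|q_surr| = -16.94 kJ
ΔH = q_rxn / n = -155.8 kJ/mol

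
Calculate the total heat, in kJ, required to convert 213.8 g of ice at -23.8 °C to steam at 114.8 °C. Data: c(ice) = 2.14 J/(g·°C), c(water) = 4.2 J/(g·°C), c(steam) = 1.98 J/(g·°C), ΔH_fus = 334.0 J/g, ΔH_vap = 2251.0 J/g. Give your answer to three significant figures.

q1 (heat ice -23.8→0.0 °C): 213.8 × 2.14 × 23.8 = 10889 J
q2 (melt at 0 °C): 213.8 × 334.0 = 71409 J
q3 (heat water 0.0→100.0 °C): 213.8 × 4.2 × 100.0 = 89796 J
q4 (vaporize at 100 °C): 213.8 × 2251.0 = 481264 J
q5 (heat steam 100.0→114.8 °C): 213.8 × 1.98 × 14.8 = 6265 J
Total: 10889 + 71409 + 89796 + 481264 + 6265 = 659623 J = 660 kJ

q = 660 kJ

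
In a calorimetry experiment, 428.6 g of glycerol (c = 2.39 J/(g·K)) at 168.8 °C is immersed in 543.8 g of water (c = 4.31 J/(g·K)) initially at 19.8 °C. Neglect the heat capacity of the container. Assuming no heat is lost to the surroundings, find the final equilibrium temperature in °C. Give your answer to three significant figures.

Heat lost by glycerol = heat gained by water.
(428.6)(2.39)(168.8 − T) = (543.8)(4.31)(T − 19.8)
1024.354 (168.8 − T) = 2343.778 (T − 19.8)
172910 − 1024.354 T = 2343.778 T − 46407
219317 = 3368.132 T
T = 65.12 °C

T_f = 65.1 °C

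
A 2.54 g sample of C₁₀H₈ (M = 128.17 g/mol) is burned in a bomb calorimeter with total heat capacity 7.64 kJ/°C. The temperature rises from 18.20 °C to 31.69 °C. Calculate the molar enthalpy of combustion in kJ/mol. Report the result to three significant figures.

ΔH = -5200 kJ/mol

ΔT = 31.69 − 18.20 = 13.49 °C
q_cal = C_cal × ΔT = 7.64 × 13.49 = 103.0636 kJ
n = 2.54 / 128.17 = 0.01982 mol
q_rxn = −q_cal = -103.0636 kJ
ΔH = -103.0636 / 0.01982 = -5200 kJ/mol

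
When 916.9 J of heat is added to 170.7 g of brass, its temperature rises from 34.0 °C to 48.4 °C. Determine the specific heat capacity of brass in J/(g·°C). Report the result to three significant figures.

c = 0.373 J/(g·°C)

c = q / (m ΔT) = 916.9 / (170.7 × 14.4)
c = 916.9 / 2458.08 = 0.373 J/(g·°C)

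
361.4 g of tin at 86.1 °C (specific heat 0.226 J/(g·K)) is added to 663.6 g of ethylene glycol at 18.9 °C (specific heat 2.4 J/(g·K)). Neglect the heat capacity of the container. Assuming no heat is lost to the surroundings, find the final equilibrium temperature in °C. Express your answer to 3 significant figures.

Heat lost by tin = heat gained by ethylene glycol.
(361.4)(0.226)(86.1 − T) = (663.6)(2.4)(T − 18.9)
81.6764 (86.1 − T) = 1592.64 (T − 18.9)
7032.3 − 81.6764 T = 1592.64 T − 30101
37133.3 = 1674.3164 T
T = 22.18 °C

T_f = 22.2 °C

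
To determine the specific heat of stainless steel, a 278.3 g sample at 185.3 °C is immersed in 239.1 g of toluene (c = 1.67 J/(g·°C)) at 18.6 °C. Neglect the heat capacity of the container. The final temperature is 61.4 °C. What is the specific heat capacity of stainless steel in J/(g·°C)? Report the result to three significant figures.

c = 0.496 J/(g·°C)

q_gained = (239.1 × 1.67) × (61.4 − 18.6) = 17090 J
q_lost = 278.3 × c × (185.3 − 61.4) = 34481.37 c
Set equal: c = 17090 / 34481.37 = 0.496 J/(g·°C)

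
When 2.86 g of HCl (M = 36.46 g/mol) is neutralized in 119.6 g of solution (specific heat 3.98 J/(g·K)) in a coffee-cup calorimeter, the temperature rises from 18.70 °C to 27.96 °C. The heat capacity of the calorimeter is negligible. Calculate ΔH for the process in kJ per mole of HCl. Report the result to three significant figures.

|ΔT| = |27.96 − 18.70| = 9.26 °C
|q_surr| = (119.6 × 3.98) × 9.26 = 476.008 × 9.26 = 4408 J
n(HCl) = 2.86 / 36.46 = 0.07844 mol
Temperature rose, so q_rxn = −|q_surr| = -4.408 kJ
ΔH = q_rxn / n = -56.20 kJ/mol

ΔH = -56.2 kJ/mol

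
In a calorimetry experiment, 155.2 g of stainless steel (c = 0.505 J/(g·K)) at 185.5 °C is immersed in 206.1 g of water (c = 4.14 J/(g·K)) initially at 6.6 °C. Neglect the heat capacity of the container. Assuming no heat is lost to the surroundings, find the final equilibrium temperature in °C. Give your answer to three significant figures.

Heat lost by stainless steel = heat gained by water.
(155.2)(0.505)(185.5 − T) = (206.1)(4.14)(T − 6.6)
78.376 (185.5 − T) = 853.254 (T − 6.6)
14539 − 78.376 T = 853.254 T − 5631.5
20170.5 = 931.630 T
T = 21.65 °C

T_f = 21.7 °C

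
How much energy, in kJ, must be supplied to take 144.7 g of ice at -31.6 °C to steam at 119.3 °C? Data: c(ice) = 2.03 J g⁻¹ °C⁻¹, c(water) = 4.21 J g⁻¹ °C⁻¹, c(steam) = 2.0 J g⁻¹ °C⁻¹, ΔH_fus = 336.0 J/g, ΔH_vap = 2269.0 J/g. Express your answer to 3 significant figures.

q = 453 kJ

q1 (heat ice -31.6→0.0 °C): 144.7 × 2.03 × 31.6 = 9282 J
q2 (melt at 0 °C): 144.7 × 336.0 = 48619 J
q3 (heat water 0.0→100.0 °C): 144.7 × 4.21 × 100.0 = 60919 J
q4 (vaporize at 100 °C): 144.7 × 2269.0 = 328324 J
q5 (heat steam 100.0→119.3 °C): 144.7 × 2.0 × 19.3 = 5585 J
Total: 9282 + 48619 + 60919 + 328324 + 5585 = 452729 J = 453 kJ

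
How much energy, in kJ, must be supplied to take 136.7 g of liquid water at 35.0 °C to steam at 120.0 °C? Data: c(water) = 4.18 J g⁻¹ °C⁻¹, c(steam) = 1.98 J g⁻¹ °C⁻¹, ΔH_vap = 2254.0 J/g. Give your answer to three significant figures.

q = 351 kJ

q1 (heat water 35.0→100.0 °C): 136.7 × 4.18 × 65.0 = 37141 J
q2 (vaporize at 100 °C): 136.7 × 2254.0 = 308122 J
q3 (heat steam 100.0→120.0 °C): 136.7 × 1.98 × 20.0 = 5413 J
Total: 37141 + 308122 + 5413 = 350676 J = 351 kJ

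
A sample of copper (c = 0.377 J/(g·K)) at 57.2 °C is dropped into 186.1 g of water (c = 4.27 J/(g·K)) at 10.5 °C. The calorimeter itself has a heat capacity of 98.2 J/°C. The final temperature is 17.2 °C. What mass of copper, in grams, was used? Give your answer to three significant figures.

m = 397 g

q_gained = (186.1 × 4.27 + 98.2) × (17.2 − 10.5) = 5982 J
q_lost = m × 0.377 × (57.2 − 17.2) = 15.08 m
m = 5982 / 15.08 = 397 g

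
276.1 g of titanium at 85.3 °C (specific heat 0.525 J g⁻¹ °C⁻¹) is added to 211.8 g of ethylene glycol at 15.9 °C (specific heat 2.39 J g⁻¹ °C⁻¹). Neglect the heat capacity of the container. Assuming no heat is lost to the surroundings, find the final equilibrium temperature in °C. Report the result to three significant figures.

Heat lost by titanium = heat gained by ethylene glycol.
(276.1)(0.525)(85.3 − T) = (211.8)(2.39)(T − 15.9)
144.9525 (85.3 − T) = 506.202 (T − 15.9)
12364 − 144.9525 T = 506.202 T − 8048.6
20412.6 = 651.1545 T
T = 31.348 °C

T_f = 31.3 °C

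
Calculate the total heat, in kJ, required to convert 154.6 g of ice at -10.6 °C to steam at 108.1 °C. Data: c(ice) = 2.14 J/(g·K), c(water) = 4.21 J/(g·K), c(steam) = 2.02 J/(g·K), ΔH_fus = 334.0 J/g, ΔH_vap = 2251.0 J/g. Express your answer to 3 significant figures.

q = 471 kJ

q1 (heat ice -10.6→0.0 °C): 154.6 × 2.14 × 10.6 = 3507 J
q2 (melt at 0 °C): 154.6 × 334.0 = 51636 J
q3 (heat water 0.0→100.0 °C): 154.6 × 4.21 × 100.0 = 65087 J
q4 (vaporize at 100 °C): 154.6 × 2251.0 = 348005 J
q5 (heat steam 100.0→108.1 °C): 154.6 × 2.02 × 8.1 = 2530 J
Total: 3507 + 51636 + 65087 + 348005 + 2530 = 470765 J = 471 kJ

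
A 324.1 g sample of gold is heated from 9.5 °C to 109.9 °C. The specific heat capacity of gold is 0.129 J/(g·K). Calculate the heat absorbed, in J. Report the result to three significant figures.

q = 4200 J

q = m c ΔT = 324.1 × 0.129 × (109.9 − 9.5)
q = 324.1 × 0.129 × 100.4 = 4198 J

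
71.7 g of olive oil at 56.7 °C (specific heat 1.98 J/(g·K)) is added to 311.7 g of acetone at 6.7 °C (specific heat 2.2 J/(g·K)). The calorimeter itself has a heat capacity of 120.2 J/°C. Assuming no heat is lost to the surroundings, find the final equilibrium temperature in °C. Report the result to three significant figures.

T_f = 14.2 °C

Heat lost by olive oil = heat gained by acetone + calorimeter.
(71.7)(1.98)(56.7 − T) = [(311.7)(2.2) + 120.2](T − 6.7)
141.966 (56.7 − T) = 805.94 (T − 6.7)
8049.5 − 141.966 T = 805.94 T − 5399.8
13449.3 = 947.906 T
T = 14.19 °C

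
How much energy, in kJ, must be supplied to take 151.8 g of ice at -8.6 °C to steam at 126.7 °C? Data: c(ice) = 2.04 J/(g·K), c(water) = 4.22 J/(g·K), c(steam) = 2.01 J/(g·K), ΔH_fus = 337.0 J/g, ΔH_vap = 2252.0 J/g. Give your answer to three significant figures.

q1 (heat ice -8.6→0.0 °C): 151.8 × 2.04 × 8.6 = 2663 J
q2 (melt at 0 °C): 151.8 × 337.0 = 51157 J
q3 (heat water 0.0→100.0 °C): 151.8 × 4.22 × 100.0 = 64060 J
q4 (vaporize at 100 °C): 151.8 × 2252.0 = 341854 J
q5 (heat steam 100.0→126.7 °C): 151.8 × 2.01 × 26.7 = 8147 J
Total: 2663 + 51157 + 64060 + 341854 + 8147 = 467881 J = 468 kJ

q = 468 kJ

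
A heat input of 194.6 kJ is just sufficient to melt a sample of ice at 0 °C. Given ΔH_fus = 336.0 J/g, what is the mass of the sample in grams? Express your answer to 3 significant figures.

m = q / ΔH_fus = 194600 J / 336.0 J/g = 579 g

m = 579 g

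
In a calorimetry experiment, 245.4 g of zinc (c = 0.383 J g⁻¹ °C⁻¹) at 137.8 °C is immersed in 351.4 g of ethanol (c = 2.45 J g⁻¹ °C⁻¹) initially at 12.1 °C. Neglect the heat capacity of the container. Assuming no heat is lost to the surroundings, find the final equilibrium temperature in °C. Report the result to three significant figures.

Heat lost by zinc = heat gained by ethanol.
(245.4)(0.383)(137.8 − T) = (351.4)(2.45)(T − 12.1)
93.9882 (137.8 − T) = 860.93 (T − 12.1)
12952 − 93.9882 T = 860.93 T − 10417
23369 = 954.9182 T
T = 24.47 °C

T_f = 24.5 °C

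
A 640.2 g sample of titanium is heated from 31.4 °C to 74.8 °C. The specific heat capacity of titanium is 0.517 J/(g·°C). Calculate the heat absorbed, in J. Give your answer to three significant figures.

q = 14400 J

q = m c ΔT = 640.2 × 0.517 × (74.8 − 31.4)
q = 640.2 × 0.517 × 43.4 = 14360 J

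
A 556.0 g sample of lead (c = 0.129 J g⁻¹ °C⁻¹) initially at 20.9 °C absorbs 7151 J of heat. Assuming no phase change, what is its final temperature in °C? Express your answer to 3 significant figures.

ΔT = q / (m c) = 7151 / (556.0 × 0.129) = 99.70 °C
T_f = 20.9 + 99.70 = 120.60 °C

T_f = 121 °C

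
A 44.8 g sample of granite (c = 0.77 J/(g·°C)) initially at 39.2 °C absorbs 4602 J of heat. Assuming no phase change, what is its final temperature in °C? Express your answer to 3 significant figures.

ΔT = q / (m c) = 4602 / (44.8 × 0.77) = 133.4 °C
T_f = 39.2 + 133.4 = 172.6 °C

T_f = 173 °C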